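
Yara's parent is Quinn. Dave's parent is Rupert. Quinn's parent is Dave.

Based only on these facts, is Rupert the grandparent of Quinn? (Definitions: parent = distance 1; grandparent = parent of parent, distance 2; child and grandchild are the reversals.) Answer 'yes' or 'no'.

Answer: yes

Derivation:
Reconstructing the parent chain from the given facts:
  Rupert -> Dave -> Quinn -> Yara
(each arrow means 'parent of the next')
Positions in the chain (0 = top):
  position of Rupert: 0
  position of Dave: 1
  position of Quinn: 2
  position of Yara: 3

Rupert is at position 0, Quinn is at position 2; signed distance (j - i) = 2.
'grandparent' requires j - i = 2. Actual distance is 2, so the relation HOLDS.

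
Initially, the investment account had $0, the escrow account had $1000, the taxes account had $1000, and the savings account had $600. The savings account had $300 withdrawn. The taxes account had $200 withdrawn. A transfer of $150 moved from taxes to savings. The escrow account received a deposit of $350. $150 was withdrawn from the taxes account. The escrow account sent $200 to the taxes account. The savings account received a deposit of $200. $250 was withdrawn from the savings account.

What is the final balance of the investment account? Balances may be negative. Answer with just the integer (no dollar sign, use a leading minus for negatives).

Answer: 0

Derivation:
Tracking account balances step by step:
Start: investment=0, escrow=1000, taxes=1000, savings=600
Event 1 (withdraw 300 from savings): savings: 600 - 300 = 300. Balances: investment=0, escrow=1000, taxes=1000, savings=300
Event 2 (withdraw 200 from taxes): taxes: 1000 - 200 = 800. Balances: investment=0, escrow=1000, taxes=800, savings=300
Event 3 (transfer 150 taxes -> savings): taxes: 800 - 150 = 650, savings: 300 + 150 = 450. Balances: investment=0, escrow=1000, taxes=650, savings=450
Event 4 (deposit 350 to escrow): escrow: 1000 + 350 = 1350. Balances: investment=0, escrow=1350, taxes=650, savings=450
Event 5 (withdraw 150 from taxes): taxes: 650 - 150 = 500. Balances: investment=0, escrow=1350, taxes=500, savings=450
Event 6 (transfer 200 escrow -> taxes): escrow: 1350 - 200 = 1150, taxes: 500 + 200 = 700. Balances: investment=0, escrow=1150, taxes=700, savings=450
Event 7 (deposit 200 to savings): savings: 450 + 200 = 650. Balances: investment=0, escrow=1150, taxes=700, savings=650
Event 8 (withdraw 250 from savings): savings: 650 - 250 = 400. Balances: investment=0, escrow=1150, taxes=700, savings=400

Final balance of investment: 0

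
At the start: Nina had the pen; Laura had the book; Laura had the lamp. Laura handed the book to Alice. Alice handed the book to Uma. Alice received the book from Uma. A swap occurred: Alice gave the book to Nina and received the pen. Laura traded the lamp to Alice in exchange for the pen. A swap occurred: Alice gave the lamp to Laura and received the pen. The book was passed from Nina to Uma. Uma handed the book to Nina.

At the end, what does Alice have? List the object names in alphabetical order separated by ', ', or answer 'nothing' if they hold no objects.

Answer: pen

Derivation:
Tracking all object holders:
Start: pen:Nina, book:Laura, lamp:Laura
Event 1 (give book: Laura -> Alice). State: pen:Nina, book:Alice, lamp:Laura
Event 2 (give book: Alice -> Uma). State: pen:Nina, book:Uma, lamp:Laura
Event 3 (give book: Uma -> Alice). State: pen:Nina, book:Alice, lamp:Laura
Event 4 (swap book<->pen: now book:Nina, pen:Alice). State: pen:Alice, book:Nina, lamp:Laura
Event 5 (swap lamp<->pen: now lamp:Alice, pen:Laura). State: pen:Laura, book:Nina, lamp:Alice
Event 6 (swap lamp<->pen: now lamp:Laura, pen:Alice). State: pen:Alice, book:Nina, lamp:Laura
Event 7 (give book: Nina -> Uma). State: pen:Alice, book:Uma, lamp:Laura
Event 8 (give book: Uma -> Nina). State: pen:Alice, book:Nina, lamp:Laura

Final state: pen:Alice, book:Nina, lamp:Laura
Alice holds: pen.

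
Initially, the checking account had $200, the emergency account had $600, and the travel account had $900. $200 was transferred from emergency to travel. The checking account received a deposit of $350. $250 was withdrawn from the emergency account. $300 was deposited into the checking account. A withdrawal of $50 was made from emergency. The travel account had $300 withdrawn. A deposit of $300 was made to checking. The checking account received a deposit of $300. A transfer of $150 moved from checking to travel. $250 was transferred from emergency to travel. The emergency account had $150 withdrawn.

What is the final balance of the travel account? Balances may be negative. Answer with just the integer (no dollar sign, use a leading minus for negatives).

Answer: 1200

Derivation:
Tracking account balances step by step:
Start: checking=200, emergency=600, travel=900
Event 1 (transfer 200 emergency -> travel): emergency: 600 - 200 = 400, travel: 900 + 200 = 1100. Balances: checking=200, emergency=400, travel=1100
Event 2 (deposit 350 to checking): checking: 200 + 350 = 550. Balances: checking=550, emergency=400, travel=1100
Event 3 (withdraw 250 from emergency): emergency: 400 - 250 = 150. Balances: checking=550, emergency=150, travel=1100
Event 4 (deposit 300 to checking): checking: 550 + 300 = 850. Balances: checking=850, emergency=150, travel=1100
Event 5 (withdraw 50 from emergency): emergency: 150 - 50 = 100. Balances: checking=850, emergency=100, travel=1100
Event 6 (withdraw 300 from travel): travel: 1100 - 300 = 800. Balances: checking=850, emergency=100, travel=800
Event 7 (deposit 300 to checking): checking: 850 + 300 = 1150. Balances: checking=1150, emergency=100, travel=800
Event 8 (deposit 300 to checking): checking: 1150 + 300 = 1450. Balances: checking=1450, emergency=100, travel=800
Event 9 (transfer 150 checking -> travel): checking: 1450 - 150 = 1300, travel: 800 + 150 = 950. Balances: checking=1300, emergency=100, travel=950
Event 10 (transfer 250 emergency -> travel): emergency: 100 - 250 = -150, travel: 950 + 250 = 1200. Balances: checking=1300, emergency=-150, travel=1200
Event 11 (withdraw 150 from emergency): emergency: -150 - 150 = -300. Balances: checking=1300, emergency=-300, travel=1200

Final balance of travel: 1200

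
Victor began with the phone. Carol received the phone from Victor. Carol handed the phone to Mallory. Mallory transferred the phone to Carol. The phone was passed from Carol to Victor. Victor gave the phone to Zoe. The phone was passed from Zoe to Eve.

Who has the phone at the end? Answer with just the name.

Answer: Eve

Derivation:
Tracking the phone through each event:
Start: Victor has the phone.
After event 1: Carol has the phone.
After event 2: Mallory has the phone.
After event 3: Carol has the phone.
After event 4: Victor has the phone.
After event 5: Zoe has the phone.
After event 6: Eve has the phone.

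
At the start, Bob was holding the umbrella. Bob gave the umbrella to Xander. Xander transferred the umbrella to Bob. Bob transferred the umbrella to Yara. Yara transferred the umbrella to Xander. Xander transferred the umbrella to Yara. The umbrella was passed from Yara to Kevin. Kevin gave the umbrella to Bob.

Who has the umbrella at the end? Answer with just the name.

Tracking the umbrella through each event:
Start: Bob has the umbrella.
After event 1: Xander has the umbrella.
After event 2: Bob has the umbrella.
After event 3: Yara has the umbrella.
After event 4: Xander has the umbrella.
After event 5: Yara has the umbrella.
After event 6: Kevin has the umbrella.
After event 7: Bob has the umbrella.

Answer: Bob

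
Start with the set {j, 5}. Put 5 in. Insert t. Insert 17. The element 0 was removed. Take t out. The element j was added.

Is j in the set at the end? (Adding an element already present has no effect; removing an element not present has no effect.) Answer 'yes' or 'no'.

Tracking the set through each operation:
Start: {5, j}
Event 1 (add 5): already present, no change. Set: {5, j}
Event 2 (add t): added. Set: {5, j, t}
Event 3 (add 17): added. Set: {17, 5, j, t}
Event 4 (remove 0): not present, no change. Set: {17, 5, j, t}
Event 5 (remove t): removed. Set: {17, 5, j}
Event 6 (add j): already present, no change. Set: {17, 5, j}

Final set: {17, 5, j} (size 3)
j is in the final set.

Answer: yes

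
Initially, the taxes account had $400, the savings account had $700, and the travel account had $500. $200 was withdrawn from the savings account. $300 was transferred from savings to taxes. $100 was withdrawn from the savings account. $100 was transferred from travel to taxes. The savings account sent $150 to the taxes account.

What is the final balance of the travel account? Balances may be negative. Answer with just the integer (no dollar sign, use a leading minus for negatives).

Tracking account balances step by step:
Start: taxes=400, savings=700, travel=500
Event 1 (withdraw 200 from savings): savings: 700 - 200 = 500. Balances: taxes=400, savings=500, travel=500
Event 2 (transfer 300 savings -> taxes): savings: 500 - 300 = 200, taxes: 400 + 300 = 700. Balances: taxes=700, savings=200, travel=500
Event 3 (withdraw 100 from savings): savings: 200 - 100 = 100. Balances: taxes=700, savings=100, travel=500
Event 4 (transfer 100 travel -> taxes): travel: 500 - 100 = 400, taxes: 700 + 100 = 800. Balances: taxes=800, savings=100, travel=400
Event 5 (transfer 150 savings -> taxes): savings: 100 - 150 = -50, taxes: 800 + 150 = 950. Balances: taxes=950, savings=-50, travel=400

Final balance of travel: 400

Answer: 400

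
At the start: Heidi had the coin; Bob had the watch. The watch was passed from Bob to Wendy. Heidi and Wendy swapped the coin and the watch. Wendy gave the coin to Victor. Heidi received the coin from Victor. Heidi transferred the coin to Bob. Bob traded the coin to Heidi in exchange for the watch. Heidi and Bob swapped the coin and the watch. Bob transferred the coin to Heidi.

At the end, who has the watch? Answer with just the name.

Tracking all object holders:
Start: coin:Heidi, watch:Bob
Event 1 (give watch: Bob -> Wendy). State: coin:Heidi, watch:Wendy
Event 2 (swap coin<->watch: now coin:Wendy, watch:Heidi). State: coin:Wendy, watch:Heidi
Event 3 (give coin: Wendy -> Victor). State: coin:Victor, watch:Heidi
Event 4 (give coin: Victor -> Heidi). State: coin:Heidi, watch:Heidi
Event 5 (give coin: Heidi -> Bob). State: coin:Bob, watch:Heidi
Event 6 (swap coin<->watch: now coin:Heidi, watch:Bob). State: coin:Heidi, watch:Bob
Event 7 (swap coin<->watch: now coin:Bob, watch:Heidi). State: coin:Bob, watch:Heidi
Event 8 (give coin: Bob -> Heidi). State: coin:Heidi, watch:Heidi

Final state: coin:Heidi, watch:Heidi
The watch is held by Heidi.

Answer: Heidi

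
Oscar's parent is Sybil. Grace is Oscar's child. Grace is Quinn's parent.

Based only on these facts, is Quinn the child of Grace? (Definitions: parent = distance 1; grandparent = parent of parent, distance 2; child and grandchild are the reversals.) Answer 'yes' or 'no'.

Reconstructing the parent chain from the given facts:
  Sybil -> Oscar -> Grace -> Quinn
(each arrow means 'parent of the next')
Positions in the chain (0 = top):
  position of Sybil: 0
  position of Oscar: 1
  position of Grace: 2
  position of Quinn: 3

Quinn is at position 3, Grace is at position 2; signed distance (j - i) = -1.
'child' requires j - i = -1. Actual distance is -1, so the relation HOLDS.

Answer: yes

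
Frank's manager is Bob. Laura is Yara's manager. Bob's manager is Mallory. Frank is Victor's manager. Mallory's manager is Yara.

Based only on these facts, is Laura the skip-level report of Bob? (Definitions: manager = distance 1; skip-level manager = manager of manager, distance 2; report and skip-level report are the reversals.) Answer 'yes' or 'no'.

Reconstructing the manager chain from the given facts:
  Laura -> Yara -> Mallory -> Bob -> Frank -> Victor
(each arrow means 'manager of the next')
Positions in the chain (0 = top):
  position of Laura: 0
  position of Yara: 1
  position of Mallory: 2
  position of Bob: 3
  position of Frank: 4
  position of Victor: 5

Laura is at position 0, Bob is at position 3; signed distance (j - i) = 3.
'skip-level report' requires j - i = -2. Actual distance is 3, so the relation does NOT hold.

Answer: no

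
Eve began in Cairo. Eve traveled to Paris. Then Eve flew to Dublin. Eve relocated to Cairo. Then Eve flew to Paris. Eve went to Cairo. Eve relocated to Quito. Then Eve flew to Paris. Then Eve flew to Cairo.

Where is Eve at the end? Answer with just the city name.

Tracking Eve's location:
Start: Eve is in Cairo.
After move 1: Cairo -> Paris. Eve is in Paris.
After move 2: Paris -> Dublin. Eve is in Dublin.
After move 3: Dublin -> Cairo. Eve is in Cairo.
After move 4: Cairo -> Paris. Eve is in Paris.
After move 5: Paris -> Cairo. Eve is in Cairo.
After move 6: Cairo -> Quito. Eve is in Quito.
After move 7: Quito -> Paris. Eve is in Paris.
After move 8: Paris -> Cairo. Eve is in Cairo.

Answer: Cairo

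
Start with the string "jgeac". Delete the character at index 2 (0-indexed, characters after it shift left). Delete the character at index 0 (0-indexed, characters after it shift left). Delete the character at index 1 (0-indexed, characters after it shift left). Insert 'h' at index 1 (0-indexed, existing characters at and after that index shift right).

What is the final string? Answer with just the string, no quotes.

Applying each edit step by step:
Start: "jgeac"
Op 1 (delete idx 2 = 'e'): "jgeac" -> "jgac"
Op 2 (delete idx 0 = 'j'): "jgac" -> "gac"
Op 3 (delete idx 1 = 'a'): "gac" -> "gc"
Op 4 (insert 'h' at idx 1): "gc" -> "ghc"

Answer: ghc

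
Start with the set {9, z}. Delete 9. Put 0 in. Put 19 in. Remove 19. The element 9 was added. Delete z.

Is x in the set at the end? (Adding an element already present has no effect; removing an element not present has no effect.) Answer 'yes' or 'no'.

Tracking the set through each operation:
Start: {9, z}
Event 1 (remove 9): removed. Set: {z}
Event 2 (add 0): added. Set: {0, z}
Event 3 (add 19): added. Set: {0, 19, z}
Event 4 (remove 19): removed. Set: {0, z}
Event 5 (add 9): added. Set: {0, 9, z}
Event 6 (remove z): removed. Set: {0, 9}

Final set: {0, 9} (size 2)
x is NOT in the final set.

Answer: no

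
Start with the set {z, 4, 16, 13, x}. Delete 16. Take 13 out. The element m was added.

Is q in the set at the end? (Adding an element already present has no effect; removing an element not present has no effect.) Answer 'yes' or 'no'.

Answer: no

Derivation:
Tracking the set through each operation:
Start: {13, 16, 4, x, z}
Event 1 (remove 16): removed. Set: {13, 4, x, z}
Event 2 (remove 13): removed. Set: {4, x, z}
Event 3 (add m): added. Set: {4, m, x, z}

Final set: {4, m, x, z} (size 4)
q is NOT in the final set.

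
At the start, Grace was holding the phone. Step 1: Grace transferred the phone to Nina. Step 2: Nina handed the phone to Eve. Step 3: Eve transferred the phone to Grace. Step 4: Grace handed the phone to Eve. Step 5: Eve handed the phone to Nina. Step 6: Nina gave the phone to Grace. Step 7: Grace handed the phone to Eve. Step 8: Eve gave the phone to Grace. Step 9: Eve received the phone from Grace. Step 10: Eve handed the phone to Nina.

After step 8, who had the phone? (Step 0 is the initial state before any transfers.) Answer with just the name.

Tracking the phone holder through step 8:
After step 0 (start): Grace
After step 1: Nina
After step 2: Eve
After step 3: Grace
After step 4: Eve
After step 5: Nina
After step 6: Grace
After step 7: Eve
After step 8: Grace

At step 8, the holder is Grace.

Answer: Grace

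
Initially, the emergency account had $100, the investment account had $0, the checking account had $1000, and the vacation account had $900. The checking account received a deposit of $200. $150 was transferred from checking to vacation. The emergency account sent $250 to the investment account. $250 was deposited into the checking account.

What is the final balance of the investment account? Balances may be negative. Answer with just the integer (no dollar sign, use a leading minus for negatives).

Tracking account balances step by step:
Start: emergency=100, investment=0, checking=1000, vacation=900
Event 1 (deposit 200 to checking): checking: 1000 + 200 = 1200. Balances: emergency=100, investment=0, checking=1200, vacation=900
Event 2 (transfer 150 checking -> vacation): checking: 1200 - 150 = 1050, vacation: 900 + 150 = 1050. Balances: emergency=100, investment=0, checking=1050, vacation=1050
Event 3 (transfer 250 emergency -> investment): emergency: 100 - 250 = -150, investment: 0 + 250 = 250. Balances: emergency=-150, investment=250, checking=1050, vacation=1050
Event 4 (deposit 250 to checking): checking: 1050 + 250 = 1300. Balances: emergency=-150, investment=250, checking=1300, vacation=1050

Final balance of investment: 250

Answer: 250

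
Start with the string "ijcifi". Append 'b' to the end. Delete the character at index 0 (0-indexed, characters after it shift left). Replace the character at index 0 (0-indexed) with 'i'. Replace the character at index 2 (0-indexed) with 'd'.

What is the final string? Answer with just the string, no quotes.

Applying each edit step by step:
Start: "ijcifi"
Op 1 (append 'b'): "ijcifi" -> "ijcifib"
Op 2 (delete idx 0 = 'i'): "ijcifib" -> "jcifib"
Op 3 (replace idx 0: 'j' -> 'i'): "jcifib" -> "icifib"
Op 4 (replace idx 2: 'i' -> 'd'): "icifib" -> "icdfib"

Answer: icdfib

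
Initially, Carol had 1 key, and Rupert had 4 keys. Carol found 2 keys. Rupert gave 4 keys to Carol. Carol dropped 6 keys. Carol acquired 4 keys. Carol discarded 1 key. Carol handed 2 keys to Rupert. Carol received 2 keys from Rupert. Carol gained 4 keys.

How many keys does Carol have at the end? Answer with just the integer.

Tracking counts step by step:
Start: Carol=1, Rupert=4
Event 1 (Carol +2): Carol: 1 -> 3. State: Carol=3, Rupert=4
Event 2 (Rupert -> Carol, 4): Rupert: 4 -> 0, Carol: 3 -> 7. State: Carol=7, Rupert=0
Event 3 (Carol -6): Carol: 7 -> 1. State: Carol=1, Rupert=0
Event 4 (Carol +4): Carol: 1 -> 5. State: Carol=5, Rupert=0
Event 5 (Carol -1): Carol: 5 -> 4. State: Carol=4, Rupert=0
Event 6 (Carol -> Rupert, 2): Carol: 4 -> 2, Rupert: 0 -> 2. State: Carol=2, Rupert=2
Event 7 (Rupert -> Carol, 2): Rupert: 2 -> 0, Carol: 2 -> 4. State: Carol=4, Rupert=0
Event 8 (Carol +4): Carol: 4 -> 8. State: Carol=8, Rupert=0

Carol's final count: 8

Answer: 8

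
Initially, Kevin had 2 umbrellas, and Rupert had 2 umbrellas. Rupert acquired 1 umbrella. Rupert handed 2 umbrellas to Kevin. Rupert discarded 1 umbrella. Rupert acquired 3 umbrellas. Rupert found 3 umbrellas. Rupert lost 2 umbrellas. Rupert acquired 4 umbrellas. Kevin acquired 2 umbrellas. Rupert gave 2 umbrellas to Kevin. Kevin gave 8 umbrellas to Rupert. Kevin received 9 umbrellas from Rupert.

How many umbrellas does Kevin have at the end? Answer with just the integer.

Answer: 9

Derivation:
Tracking counts step by step:
Start: Kevin=2, Rupert=2
Event 1 (Rupert +1): Rupert: 2 -> 3. State: Kevin=2, Rupert=3
Event 2 (Rupert -> Kevin, 2): Rupert: 3 -> 1, Kevin: 2 -> 4. State: Kevin=4, Rupert=1
Event 3 (Rupert -1): Rupert: 1 -> 0. State: Kevin=4, Rupert=0
Event 4 (Rupert +3): Rupert: 0 -> 3. State: Kevin=4, Rupert=3
Event 5 (Rupert +3): Rupert: 3 -> 6. State: Kevin=4, Rupert=6
Event 6 (Rupert -2): Rupert: 6 -> 4. State: Kevin=4, Rupert=4
Event 7 (Rupert +4): Rupert: 4 -> 8. State: Kevin=4, Rupert=8
Event 8 (Kevin +2): Kevin: 4 -> 6. State: Kevin=6, Rupert=8
Event 9 (Rupert -> Kevin, 2): Rupert: 8 -> 6, Kevin: 6 -> 8. State: Kevin=8, Rupert=6
Event 10 (Kevin -> Rupert, 8): Kevin: 8 -> 0, Rupert: 6 -> 14. State: Kevin=0, Rupert=14
Event 11 (Rupert -> Kevin, 9): Rupert: 14 -> 5, Kevin: 0 -> 9. State: Kevin=9, Rupert=5

Kevin's final count: 9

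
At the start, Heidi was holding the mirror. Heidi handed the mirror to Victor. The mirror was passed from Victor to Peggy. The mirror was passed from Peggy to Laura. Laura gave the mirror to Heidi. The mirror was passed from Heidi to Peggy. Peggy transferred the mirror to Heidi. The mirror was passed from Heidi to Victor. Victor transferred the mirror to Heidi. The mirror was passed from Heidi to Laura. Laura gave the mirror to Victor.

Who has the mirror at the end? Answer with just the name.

Answer: Victor

Derivation:
Tracking the mirror through each event:
Start: Heidi has the mirror.
After event 1: Victor has the mirror.
After event 2: Peggy has the mirror.
After event 3: Laura has the mirror.
After event 4: Heidi has the mirror.
After event 5: Peggy has the mirror.
After event 6: Heidi has the mirror.
After event 7: Victor has the mirror.
After event 8: Heidi has the mirror.
After event 9: Laura has the mirror.
After event 10: Victor has the mirror.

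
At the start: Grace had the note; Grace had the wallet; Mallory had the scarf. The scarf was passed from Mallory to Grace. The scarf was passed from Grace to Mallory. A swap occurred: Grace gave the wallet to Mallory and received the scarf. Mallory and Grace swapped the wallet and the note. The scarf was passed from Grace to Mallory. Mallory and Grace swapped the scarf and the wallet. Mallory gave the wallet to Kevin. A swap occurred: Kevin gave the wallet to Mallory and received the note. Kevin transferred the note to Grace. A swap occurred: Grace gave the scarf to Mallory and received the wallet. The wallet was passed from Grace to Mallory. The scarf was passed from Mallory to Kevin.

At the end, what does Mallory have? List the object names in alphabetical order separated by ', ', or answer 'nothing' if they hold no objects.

Tracking all object holders:
Start: note:Grace, wallet:Grace, scarf:Mallory
Event 1 (give scarf: Mallory -> Grace). State: note:Grace, wallet:Grace, scarf:Grace
Event 2 (give scarf: Grace -> Mallory). State: note:Grace, wallet:Grace, scarf:Mallory
Event 3 (swap wallet<->scarf: now wallet:Mallory, scarf:Grace). State: note:Grace, wallet:Mallory, scarf:Grace
Event 4 (swap wallet<->note: now wallet:Grace, note:Mallory). State: note:Mallory, wallet:Grace, scarf:Grace
Event 5 (give scarf: Grace -> Mallory). State: note:Mallory, wallet:Grace, scarf:Mallory
Event 6 (swap scarf<->wallet: now scarf:Grace, wallet:Mallory). State: note:Mallory, wallet:Mallory, scarf:Grace
Event 7 (give wallet: Mallory -> Kevin). State: note:Mallory, wallet:Kevin, scarf:Grace
Event 8 (swap wallet<->note: now wallet:Mallory, note:Kevin). State: note:Kevin, wallet:Mallory, scarf:Grace
Event 9 (give note: Kevin -> Grace). State: note:Grace, wallet:Mallory, scarf:Grace
Event 10 (swap scarf<->wallet: now scarf:Mallory, wallet:Grace). State: note:Grace, wallet:Grace, scarf:Mallory
Event 11 (give wallet: Grace -> Mallory). State: note:Grace, wallet:Mallory, scarf:Mallory
Event 12 (give scarf: Mallory -> Kevin). State: note:Grace, wallet:Mallory, scarf:Kevin

Final state: note:Grace, wallet:Mallory, scarf:Kevin
Mallory holds: wallet.

Answer: wallet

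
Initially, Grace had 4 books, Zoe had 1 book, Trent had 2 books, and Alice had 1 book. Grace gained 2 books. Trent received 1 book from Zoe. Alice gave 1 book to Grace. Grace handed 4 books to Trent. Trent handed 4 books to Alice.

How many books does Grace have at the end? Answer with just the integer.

Tracking counts step by step:
Start: Grace=4, Zoe=1, Trent=2, Alice=1
Event 1 (Grace +2): Grace: 4 -> 6. State: Grace=6, Zoe=1, Trent=2, Alice=1
Event 2 (Zoe -> Trent, 1): Zoe: 1 -> 0, Trent: 2 -> 3. State: Grace=6, Zoe=0, Trent=3, Alice=1
Event 3 (Alice -> Grace, 1): Alice: 1 -> 0, Grace: 6 -> 7. State: Grace=7, Zoe=0, Trent=3, Alice=0
Event 4 (Grace -> Trent, 4): Grace: 7 -> 3, Trent: 3 -> 7. State: Grace=3, Zoe=0, Trent=7, Alice=0
Event 5 (Trent -> Alice, 4): Trent: 7 -> 3, Alice: 0 -> 4. State: Grace=3, Zoe=0, Trent=3, Alice=4

Grace's final count: 3

Answer: 3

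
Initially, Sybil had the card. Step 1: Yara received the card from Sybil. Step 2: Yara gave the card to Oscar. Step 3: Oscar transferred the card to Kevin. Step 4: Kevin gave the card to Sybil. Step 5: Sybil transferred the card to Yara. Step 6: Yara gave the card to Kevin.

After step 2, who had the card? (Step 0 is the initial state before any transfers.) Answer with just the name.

Answer: Oscar

Derivation:
Tracking the card holder through step 2:
After step 0 (start): Sybil
After step 1: Yara
After step 2: Oscar

At step 2, the holder is Oscar.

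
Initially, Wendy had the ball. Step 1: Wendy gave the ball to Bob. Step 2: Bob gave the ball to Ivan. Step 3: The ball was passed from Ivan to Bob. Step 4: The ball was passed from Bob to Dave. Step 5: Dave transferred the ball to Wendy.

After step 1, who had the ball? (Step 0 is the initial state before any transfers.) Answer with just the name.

Answer: Bob

Derivation:
Tracking the ball holder through step 1:
After step 0 (start): Wendy
After step 1: Bob

At step 1, the holder is Bob.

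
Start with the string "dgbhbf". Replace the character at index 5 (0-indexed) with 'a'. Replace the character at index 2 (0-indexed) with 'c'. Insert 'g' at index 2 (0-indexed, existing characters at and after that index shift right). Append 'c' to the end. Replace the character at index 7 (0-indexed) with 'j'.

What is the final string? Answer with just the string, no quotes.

Answer: dggchbaj

Derivation:
Applying each edit step by step:
Start: "dgbhbf"
Op 1 (replace idx 5: 'f' -> 'a'): "dgbhbf" -> "dgbhba"
Op 2 (replace idx 2: 'b' -> 'c'): "dgbhba" -> "dgchba"
Op 3 (insert 'g' at idx 2): "dgchba" -> "dggchba"
Op 4 (append 'c'): "dggchba" -> "dggchbac"
Op 5 (replace idx 7: 'c' -> 'j'): "dggchbac" -> "dggchbaj"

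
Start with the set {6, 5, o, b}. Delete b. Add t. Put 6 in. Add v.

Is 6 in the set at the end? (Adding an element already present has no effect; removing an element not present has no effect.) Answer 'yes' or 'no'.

Answer: yes

Derivation:
Tracking the set through each operation:
Start: {5, 6, b, o}
Event 1 (remove b): removed. Set: {5, 6, o}
Event 2 (add t): added. Set: {5, 6, o, t}
Event 3 (add 6): already present, no change. Set: {5, 6, o, t}
Event 4 (add v): added. Set: {5, 6, o, t, v}

Final set: {5, 6, o, t, v} (size 5)
6 is in the final set.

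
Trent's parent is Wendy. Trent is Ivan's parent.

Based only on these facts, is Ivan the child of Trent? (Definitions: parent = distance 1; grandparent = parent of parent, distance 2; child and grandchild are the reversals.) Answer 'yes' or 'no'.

Reconstructing the parent chain from the given facts:
  Wendy -> Trent -> Ivan
(each arrow means 'parent of the next')
Positions in the chain (0 = top):
  position of Wendy: 0
  position of Trent: 1
  position of Ivan: 2

Ivan is at position 2, Trent is at position 1; signed distance (j - i) = -1.
'child' requires j - i = -1. Actual distance is -1, so the relation HOLDS.

Answer: yes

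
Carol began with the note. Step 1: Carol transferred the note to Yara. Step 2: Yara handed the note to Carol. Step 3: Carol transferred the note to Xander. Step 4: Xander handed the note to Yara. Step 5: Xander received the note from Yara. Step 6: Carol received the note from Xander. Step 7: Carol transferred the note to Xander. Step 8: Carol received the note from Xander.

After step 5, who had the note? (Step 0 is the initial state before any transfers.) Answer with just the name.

Tracking the note holder through step 5:
After step 0 (start): Carol
After step 1: Yara
After step 2: Carol
After step 3: Xander
After step 4: Yara
After step 5: Xander

At step 5, the holder is Xander.

Answer: Xander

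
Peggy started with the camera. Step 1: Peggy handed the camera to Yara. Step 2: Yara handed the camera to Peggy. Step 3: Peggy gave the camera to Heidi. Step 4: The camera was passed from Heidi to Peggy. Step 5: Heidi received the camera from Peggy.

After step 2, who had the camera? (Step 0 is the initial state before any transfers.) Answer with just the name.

Tracking the camera holder through step 2:
After step 0 (start): Peggy
After step 1: Yara
After step 2: Peggy

At step 2, the holder is Peggy.

Answer: Peggy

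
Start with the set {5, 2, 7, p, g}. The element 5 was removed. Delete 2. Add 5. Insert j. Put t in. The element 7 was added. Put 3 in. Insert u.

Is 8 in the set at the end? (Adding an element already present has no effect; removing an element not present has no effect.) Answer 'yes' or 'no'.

Tracking the set through each operation:
Start: {2, 5, 7, g, p}
Event 1 (remove 5): removed. Set: {2, 7, g, p}
Event 2 (remove 2): removed. Set: {7, g, p}
Event 3 (add 5): added. Set: {5, 7, g, p}
Event 4 (add j): added. Set: {5, 7, g, j, p}
Event 5 (add t): added. Set: {5, 7, g, j, p, t}
Event 6 (add 7): already present, no change. Set: {5, 7, g, j, p, t}
Event 7 (add 3): added. Set: {3, 5, 7, g, j, p, t}
Event 8 (add u): added. Set: {3, 5, 7, g, j, p, t, u}

Final set: {3, 5, 7, g, j, p, t, u} (size 8)
8 is NOT in the final set.

Answer: no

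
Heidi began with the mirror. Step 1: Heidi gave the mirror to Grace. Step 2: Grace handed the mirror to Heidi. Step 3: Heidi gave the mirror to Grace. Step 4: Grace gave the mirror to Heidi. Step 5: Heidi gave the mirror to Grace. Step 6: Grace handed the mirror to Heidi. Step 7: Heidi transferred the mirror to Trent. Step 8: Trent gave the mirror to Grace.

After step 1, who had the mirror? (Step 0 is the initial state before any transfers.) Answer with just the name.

Answer: Grace

Derivation:
Tracking the mirror holder through step 1:
After step 0 (start): Heidi
After step 1: Grace

At step 1, the holder is Grace.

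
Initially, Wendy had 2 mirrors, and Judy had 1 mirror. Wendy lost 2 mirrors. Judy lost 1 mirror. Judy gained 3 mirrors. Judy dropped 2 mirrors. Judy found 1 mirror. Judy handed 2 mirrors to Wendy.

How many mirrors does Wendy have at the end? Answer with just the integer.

Tracking counts step by step:
Start: Wendy=2, Judy=1
Event 1 (Wendy -2): Wendy: 2 -> 0. State: Wendy=0, Judy=1
Event 2 (Judy -1): Judy: 1 -> 0. State: Wendy=0, Judy=0
Event 3 (Judy +3): Judy: 0 -> 3. State: Wendy=0, Judy=3
Event 4 (Judy -2): Judy: 3 -> 1. State: Wendy=0, Judy=1
Event 5 (Judy +1): Judy: 1 -> 2. State: Wendy=0, Judy=2
Event 6 (Judy -> Wendy, 2): Judy: 2 -> 0, Wendy: 0 -> 2. State: Wendy=2, Judy=0

Wendy's final count: 2

Answer: 2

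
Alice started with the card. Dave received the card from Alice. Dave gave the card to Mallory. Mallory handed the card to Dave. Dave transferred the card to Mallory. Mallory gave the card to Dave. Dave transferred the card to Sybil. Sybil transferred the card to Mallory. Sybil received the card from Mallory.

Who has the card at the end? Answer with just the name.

Tracking the card through each event:
Start: Alice has the card.
After event 1: Dave has the card.
After event 2: Mallory has the card.
After event 3: Dave has the card.
After event 4: Mallory has the card.
After event 5: Dave has the card.
After event 6: Sybil has the card.
After event 7: Mallory has the card.
After event 8: Sybil has the card.

Answer: Sybil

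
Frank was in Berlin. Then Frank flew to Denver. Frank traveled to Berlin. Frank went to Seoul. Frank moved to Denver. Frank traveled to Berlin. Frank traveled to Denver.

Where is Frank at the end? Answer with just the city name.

Tracking Frank's location:
Start: Frank is in Berlin.
After move 1: Berlin -> Denver. Frank is in Denver.
After move 2: Denver -> Berlin. Frank is in Berlin.
After move 3: Berlin -> Seoul. Frank is in Seoul.
After move 4: Seoul -> Denver. Frank is in Denver.
After move 5: Denver -> Berlin. Frank is in Berlin.
After move 6: Berlin -> Denver. Frank is in Denver.

Answer: Denver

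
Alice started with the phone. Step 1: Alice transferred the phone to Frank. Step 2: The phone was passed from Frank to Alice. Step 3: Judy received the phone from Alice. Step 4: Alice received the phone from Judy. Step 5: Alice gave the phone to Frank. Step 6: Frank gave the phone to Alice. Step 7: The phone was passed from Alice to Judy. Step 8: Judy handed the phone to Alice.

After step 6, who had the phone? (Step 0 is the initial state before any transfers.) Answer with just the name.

Tracking the phone holder through step 6:
After step 0 (start): Alice
After step 1: Frank
After step 2: Alice
After step 3: Judy
After step 4: Alice
After step 5: Frank
After step 6: Alice

At step 6, the holder is Alice.

Answer: Alice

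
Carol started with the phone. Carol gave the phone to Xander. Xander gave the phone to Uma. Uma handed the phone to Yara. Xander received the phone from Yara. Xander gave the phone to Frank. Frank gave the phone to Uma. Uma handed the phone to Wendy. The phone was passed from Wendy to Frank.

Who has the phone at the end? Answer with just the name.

Answer: Frank

Derivation:
Tracking the phone through each event:
Start: Carol has the phone.
After event 1: Xander has the phone.
After event 2: Uma has the phone.
After event 3: Yara has the phone.
After event 4: Xander has the phone.
After event 5: Frank has the phone.
After event 6: Uma has the phone.
After event 7: Wendy has the phone.
After event 8: Frank has the phone.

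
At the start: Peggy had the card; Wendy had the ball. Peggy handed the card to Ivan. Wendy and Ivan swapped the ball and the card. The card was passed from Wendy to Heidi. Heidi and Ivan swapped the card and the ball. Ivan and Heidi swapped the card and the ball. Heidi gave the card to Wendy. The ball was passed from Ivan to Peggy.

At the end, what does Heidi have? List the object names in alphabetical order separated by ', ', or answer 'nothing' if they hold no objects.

Answer: nothing

Derivation:
Tracking all object holders:
Start: card:Peggy, ball:Wendy
Event 1 (give card: Peggy -> Ivan). State: card:Ivan, ball:Wendy
Event 2 (swap ball<->card: now ball:Ivan, card:Wendy). State: card:Wendy, ball:Ivan
Event 3 (give card: Wendy -> Heidi). State: card:Heidi, ball:Ivan
Event 4 (swap card<->ball: now card:Ivan, ball:Heidi). State: card:Ivan, ball:Heidi
Event 5 (swap card<->ball: now card:Heidi, ball:Ivan). State: card:Heidi, ball:Ivan
Event 6 (give card: Heidi -> Wendy). State: card:Wendy, ball:Ivan
Event 7 (give ball: Ivan -> Peggy). State: card:Wendy, ball:Peggy

Final state: card:Wendy, ball:Peggy
Heidi holds: (nothing).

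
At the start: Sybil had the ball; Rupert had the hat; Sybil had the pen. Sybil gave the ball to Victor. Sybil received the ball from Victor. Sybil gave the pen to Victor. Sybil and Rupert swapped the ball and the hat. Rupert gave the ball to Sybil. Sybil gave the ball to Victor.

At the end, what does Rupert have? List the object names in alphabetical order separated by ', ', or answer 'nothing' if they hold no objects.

Answer: nothing

Derivation:
Tracking all object holders:
Start: ball:Sybil, hat:Rupert, pen:Sybil
Event 1 (give ball: Sybil -> Victor). State: ball:Victor, hat:Rupert, pen:Sybil
Event 2 (give ball: Victor -> Sybil). State: ball:Sybil, hat:Rupert, pen:Sybil
Event 3 (give pen: Sybil -> Victor). State: ball:Sybil, hat:Rupert, pen:Victor
Event 4 (swap ball<->hat: now ball:Rupert, hat:Sybil). State: ball:Rupert, hat:Sybil, pen:Victor
Event 5 (give ball: Rupert -> Sybil). State: ball:Sybil, hat:Sybil, pen:Victor
Event 6 (give ball: Sybil -> Victor). State: ball:Victor, hat:Sybil, pen:Victor

Final state: ball:Victor, hat:Sybil, pen:Victor
Rupert holds: (nothing).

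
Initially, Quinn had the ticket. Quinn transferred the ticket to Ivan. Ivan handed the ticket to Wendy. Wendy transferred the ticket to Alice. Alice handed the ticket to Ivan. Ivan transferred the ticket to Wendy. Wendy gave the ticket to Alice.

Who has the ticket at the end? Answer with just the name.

Tracking the ticket through each event:
Start: Quinn has the ticket.
After event 1: Ivan has the ticket.
After event 2: Wendy has the ticket.
After event 3: Alice has the ticket.
After event 4: Ivan has the ticket.
After event 5: Wendy has the ticket.
After event 6: Alice has the ticket.

Answer: Alice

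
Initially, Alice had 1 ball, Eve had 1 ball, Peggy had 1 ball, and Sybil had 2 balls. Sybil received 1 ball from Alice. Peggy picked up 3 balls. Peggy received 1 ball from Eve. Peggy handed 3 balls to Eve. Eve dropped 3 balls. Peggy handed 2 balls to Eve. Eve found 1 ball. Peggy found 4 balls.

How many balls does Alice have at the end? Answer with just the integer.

Answer: 0

Derivation:
Tracking counts step by step:
Start: Alice=1, Eve=1, Peggy=1, Sybil=2
Event 1 (Alice -> Sybil, 1): Alice: 1 -> 0, Sybil: 2 -> 3. State: Alice=0, Eve=1, Peggy=1, Sybil=3
Event 2 (Peggy +3): Peggy: 1 -> 4. State: Alice=0, Eve=1, Peggy=4, Sybil=3
Event 3 (Eve -> Peggy, 1): Eve: 1 -> 0, Peggy: 4 -> 5. State: Alice=0, Eve=0, Peggy=5, Sybil=3
Event 4 (Peggy -> Eve, 3): Peggy: 5 -> 2, Eve: 0 -> 3. State: Alice=0, Eve=3, Peggy=2, Sybil=3
Event 5 (Eve -3): Eve: 3 -> 0. State: Alice=0, Eve=0, Peggy=2, Sybil=3
Event 6 (Peggy -> Eve, 2): Peggy: 2 -> 0, Eve: 0 -> 2. State: Alice=0, Eve=2, Peggy=0, Sybil=3
Event 7 (Eve +1): Eve: 2 -> 3. State: Alice=0, Eve=3, Peggy=0, Sybil=3
Event 8 (Peggy +4): Peggy: 0 -> 4. State: Alice=0, Eve=3, Peggy=4, Sybil=3

Alice's final count: 0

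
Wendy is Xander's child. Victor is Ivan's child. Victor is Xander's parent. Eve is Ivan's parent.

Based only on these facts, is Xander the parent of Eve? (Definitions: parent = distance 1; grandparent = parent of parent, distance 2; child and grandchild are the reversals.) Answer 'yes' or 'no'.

Reconstructing the parent chain from the given facts:
  Eve -> Ivan -> Victor -> Xander -> Wendy
(each arrow means 'parent of the next')
Positions in the chain (0 = top):
  position of Eve: 0
  position of Ivan: 1
  position of Victor: 2
  position of Xander: 3
  position of Wendy: 4

Xander is at position 3, Eve is at position 0; signed distance (j - i) = -3.
'parent' requires j - i = 1. Actual distance is -3, so the relation does NOT hold.

Answer: no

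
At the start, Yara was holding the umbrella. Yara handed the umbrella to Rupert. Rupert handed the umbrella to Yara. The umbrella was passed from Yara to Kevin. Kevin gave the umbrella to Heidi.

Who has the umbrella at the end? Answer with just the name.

Tracking the umbrella through each event:
Start: Yara has the umbrella.
After event 1: Rupert has the umbrella.
After event 2: Yara has the umbrella.
After event 3: Kevin has the umbrella.
After event 4: Heidi has the umbrella.

Answer: Heidi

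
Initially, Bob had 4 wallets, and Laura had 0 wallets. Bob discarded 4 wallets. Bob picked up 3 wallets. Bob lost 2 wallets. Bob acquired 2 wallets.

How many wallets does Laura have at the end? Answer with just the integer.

Tracking counts step by step:
Start: Bob=4, Laura=0
Event 1 (Bob -4): Bob: 4 -> 0. State: Bob=0, Laura=0
Event 2 (Bob +3): Bob: 0 -> 3. State: Bob=3, Laura=0
Event 3 (Bob -2): Bob: 3 -> 1. State: Bob=1, Laura=0
Event 4 (Bob +2): Bob: 1 -> 3. State: Bob=3, Laura=0

Laura's final count: 0

Answer: 0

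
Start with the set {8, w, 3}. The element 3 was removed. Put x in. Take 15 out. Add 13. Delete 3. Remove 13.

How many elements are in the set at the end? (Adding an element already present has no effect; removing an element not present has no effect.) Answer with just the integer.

Answer: 3

Derivation:
Tracking the set through each operation:
Start: {3, 8, w}
Event 1 (remove 3): removed. Set: {8, w}
Event 2 (add x): added. Set: {8, w, x}
Event 3 (remove 15): not present, no change. Set: {8, w, x}
Event 4 (add 13): added. Set: {13, 8, w, x}
Event 5 (remove 3): not present, no change. Set: {13, 8, w, x}
Event 6 (remove 13): removed. Set: {8, w, x}

Final set: {8, w, x} (size 3)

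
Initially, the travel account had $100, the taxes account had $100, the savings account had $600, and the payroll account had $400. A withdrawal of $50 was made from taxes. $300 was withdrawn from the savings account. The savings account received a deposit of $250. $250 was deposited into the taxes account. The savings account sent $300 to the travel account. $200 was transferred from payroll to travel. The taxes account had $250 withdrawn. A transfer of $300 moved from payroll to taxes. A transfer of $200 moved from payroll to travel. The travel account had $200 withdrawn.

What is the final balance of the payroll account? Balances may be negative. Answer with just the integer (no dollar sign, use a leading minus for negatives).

Answer: -300

Derivation:
Tracking account balances step by step:
Start: travel=100, taxes=100, savings=600, payroll=400
Event 1 (withdraw 50 from taxes): taxes: 100 - 50 = 50. Balances: travel=100, taxes=50, savings=600, payroll=400
Event 2 (withdraw 300 from savings): savings: 600 - 300 = 300. Balances: travel=100, taxes=50, savings=300, payroll=400
Event 3 (deposit 250 to savings): savings: 300 + 250 = 550. Balances: travel=100, taxes=50, savings=550, payroll=400
Event 4 (deposit 250 to taxes): taxes: 50 + 250 = 300. Balances: travel=100, taxes=300, savings=550, payroll=400
Event 5 (transfer 300 savings -> travel): savings: 550 - 300 = 250, travel: 100 + 300 = 400. Balances: travel=400, taxes=300, savings=250, payroll=400
Event 6 (transfer 200 payroll -> travel): payroll: 400 - 200 = 200, travel: 400 + 200 = 600. Balances: travel=600, taxes=300, savings=250, payroll=200
Event 7 (withdraw 250 from taxes): taxes: 300 - 250 = 50. Balances: travel=600, taxes=50, savings=250, payroll=200
Event 8 (transfer 300 payroll -> taxes): payroll: 200 - 300 = -100, taxes: 50 + 300 = 350. Balances: travel=600, taxes=350, savings=250, payroll=-100
Event 9 (transfer 200 payroll -> travel): payroll: -100 - 200 = -300, travel: 600 + 200 = 800. Balances: travel=800, taxes=350, savings=250, payroll=-300
Event 10 (withdraw 200 from travel): travel: 800 - 200 = 600. Balances: travel=600, taxes=350, savings=250, payroll=-300

Final balance of payroll: -300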